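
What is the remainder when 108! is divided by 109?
By Wilson's theorem, (108)! ≡ -1 ≡ 108 (mod 109)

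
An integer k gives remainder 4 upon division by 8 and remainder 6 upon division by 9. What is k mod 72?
M = 8 × 9 = 72. M₁ = 9, y₁ ≡ 1 mod 8. M₂ = 8, y₂ ≡ 8 mod 9. k = 4×9×1 + 6×8×8 ≡ 60 mod 72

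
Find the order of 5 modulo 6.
Powers of 5 mod 6: 5^1≡5, 5^2≡1. Order = 2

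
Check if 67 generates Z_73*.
67^{36} ≡ 1 (mod 73) and 36 < 72, so ord_73(67) = 36 ≠ 72 and 67 is not a primitive root.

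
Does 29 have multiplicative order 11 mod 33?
Powers of 29 mod 33: 29^1≡29, 29^2≡16, 29^3≡2, 29^4≡25, 29^5≡32, 29^6≡4, 29^7≡17, 29^8≡31, 29^9≡8, 29^10≡1. Already 29^10≡1, so the order is 10 < 11. No, the actual order is 10.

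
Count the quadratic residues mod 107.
Exactly half the non-zero residues mod a prime are QRs: (107-1)/2 = 53.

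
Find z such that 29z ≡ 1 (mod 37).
Since 37 is prime, by Fermat 29^(-1) ≡ 29^{35} ≡ 23 (mod 37). Verify: 29 × 23 = 667 ≡ 1 (mod 37)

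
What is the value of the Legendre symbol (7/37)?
(7/37) = 7^{18} mod 37 = 1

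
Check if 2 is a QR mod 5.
By Euler's criterion: 2^{2} ≡ 4 mod 5. Since this equals -1 (≡ 4), 2 is not a QR.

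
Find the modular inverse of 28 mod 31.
Since 31 is prime, by Fermat 28^(-1) ≡ 28^{29} ≡ 10 mod 31. Verify: 28 × 10 = 280 ≡ 1 mod 31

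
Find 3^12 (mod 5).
Using Fermat: 3^{4} ≡ 1 (mod 5). 12 ≡ 0 (mod 4). So 3^{12} ≡ 3^{0} ≡ 1 (mod 5)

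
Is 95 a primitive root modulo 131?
ord_131(95) divides 130. For each prime q|130: 95^{65}≡130, 95^{26}≡53, 95^{10}≡62, none ≡ 1. So 95 has order 130 and is a primitive root mod 131.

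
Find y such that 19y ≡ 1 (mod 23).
Since 23 is prime, by Fermat 19^(-1) ≡ 19^{21} ≡ 17 (mod 23). Verify: 19 × 17 = 323 ≡ 1 (mod 23)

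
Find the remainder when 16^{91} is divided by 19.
By Fermat: 16^{18} ≡ 1 mod 19. 91 = 5×18 + 1. So 16^{91} ≡ 16^{1} ≡ 16 mod 19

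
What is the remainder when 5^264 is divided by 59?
Using Fermat: 5^{58} ≡ 1 mod 59. 264 ≡ 32 mod 58. So 5^{264} ≡ 5^{32} ≡ 7 mod 59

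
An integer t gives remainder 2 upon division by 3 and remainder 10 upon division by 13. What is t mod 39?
M = 3 × 13 = 39. M₁ = 13, y₁ ≡ 1 mod 3. M₂ = 3, y₂ ≡ 9 mod 13. t = 2×13×1 + 10×3×9 ≡ 23 mod 39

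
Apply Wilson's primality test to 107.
(106)! mod 107 = 106. Since 106 ≡ -1 (mod 107), 107 is prime.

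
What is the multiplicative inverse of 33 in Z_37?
Since 37 is prime, by Fermat 33^(-1) ≡ 33^{35} ≡ 9 (mod 37). Verify: 33 × 9 = 297 ≡ 1 (mod 37)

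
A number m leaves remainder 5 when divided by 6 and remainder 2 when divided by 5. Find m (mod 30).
M = 6 × 5 = 30. M₁ = 5, y₁ ≡ 5 (mod 6). M₂ = 6, y₂ ≡ 1 (mod 5). m = 5×5×5 + 2×6×1 ≡ 17 (mod 30)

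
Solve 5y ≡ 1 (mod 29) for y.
Since 29 is prime, by Fermat 5^(-1) ≡ 5^{27} ≡ 6 (mod 29). Verify: 5 × 6 = 30 ≡ 1 (mod 29)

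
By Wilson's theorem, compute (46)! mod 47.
By Wilson's theorem, (46)! ≡ -1 ≡ 46 mod 47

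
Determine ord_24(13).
Powers of 13 mod 24: 13^1≡13, 13^2≡1. Order = 2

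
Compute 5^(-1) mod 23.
Since 23 is prime, by Fermat 5^(-1) ≡ 5^{21} ≡ 14 mod 23. Verify: 5 × 14 = 70 ≡ 1 mod 23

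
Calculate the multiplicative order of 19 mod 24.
Powers of 19 mod 24: 19^1≡19, 19^2≡1. ord_24(19) = 2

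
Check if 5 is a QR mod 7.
By Euler's criterion: 5^{3} ≡ 6 (mod 7). Since this equals -1 (≡ 6), 5 is not a QR.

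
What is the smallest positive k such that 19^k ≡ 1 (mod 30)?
Powers of 19 mod 30: 19^1≡19, 19^2≡1. So the order of 19 is 2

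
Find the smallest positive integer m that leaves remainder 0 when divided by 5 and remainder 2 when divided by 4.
M = 5 × 4 = 20. M₁ = 4, y₁ ≡ 4 (mod 5). M₂ = 5, y₂ ≡ 1 (mod 4). m = 0×4×4 + 2×5×1 ≡ 10 (mod 20)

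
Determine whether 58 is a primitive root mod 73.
ord_73(58) divides 72. For each prime q|72: 58^{36}≡72, 58^{24}≡8, none ≡ 1. So 58 has order 72 and is a primitive root mod 73.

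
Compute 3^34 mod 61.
By repeated squaring mod 61: 3^{1}≡3, 3^{2}≡9, 3^{4}≡20, 3^{8}≡34, 3^{16}≡58, 3^{32}≡9. Then 3^{34} = 3^{32+2} ≡ 9 × 9 ≡ 20 mod 61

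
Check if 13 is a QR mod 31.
By Euler's criterion: 13^{15} ≡ 30 mod 31. Since this equals -1 (≡ 30), 13 is not a QR.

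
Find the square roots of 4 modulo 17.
The square roots of 4 mod 17 are 2 and 15. Verify: 2² = 4 ≡ 4 (mod 17)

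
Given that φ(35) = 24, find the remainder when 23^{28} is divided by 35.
By Euler: 23^{24} ≡ 1 mod 35 since gcd(23, 35) = 1. 28 = 1×24 + 4. So 23^{28} ≡ 23^{4} ≡ 16 mod 35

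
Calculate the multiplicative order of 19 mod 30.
Powers of 19 mod 30: 19^1≡19, 19^2≡1. Order = 2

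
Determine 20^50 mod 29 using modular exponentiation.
Using Fermat: 20^{28} ≡ 1 (mod 29). 50 ≡ 22 (mod 28). So 20^{50} ≡ 20^{22} ≡ 20 (mod 29)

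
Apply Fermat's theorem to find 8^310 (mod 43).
By Fermat: 8^{42} ≡ 1 (mod 43). 310 ≡ 16 (mod 42). So 8^{310} ≡ 8^{16} ≡ 21 (mod 43)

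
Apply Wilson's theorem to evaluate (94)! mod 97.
(96)! = (94)! × (95) × (96) ≡ -1 mod 97. So (94)! ≡ -1 × [(96)(95)]^(-1) ≡ 48 mod 97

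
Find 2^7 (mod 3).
Using Fermat: 2^{2} ≡ 1 (mod 3). 7 ≡ 1 (mod 2). So 2^{7} ≡ 2^{1} ≡ 2 (mod 3)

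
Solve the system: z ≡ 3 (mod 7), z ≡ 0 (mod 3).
M = 7 × 3 = 21. M₁ = 3, y₁ ≡ 5 (mod 7). M₂ = 7, y₂ ≡ 1 (mod 3). z = 3×3×5 + 0×7×1 ≡ 3 (mod 21)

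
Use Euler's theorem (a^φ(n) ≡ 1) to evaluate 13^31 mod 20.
By Euler: 13^{8} ≡ 1 (mod 20) since gcd(13, 20) = 1. 31 = 3×8 + 7. So 13^{31} ≡ 13^{7} ≡ 17 (mod 20)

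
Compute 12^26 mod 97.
By repeated squaring (mod 97): 12^{1}≡12, 12^{2}≡47, 12^{4}≡75, 12^{8}≡96, 12^{16}≡1. Then 12^{26} = 12^{16+8+2} ≡ 1 × 96 × 47 ≡ 50 (mod 97)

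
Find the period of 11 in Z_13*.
Powers of 11 mod 13: 11^1≡11, 11^2≡4, 11^3≡5, 11^4≡3, 11^5≡7, 11^6≡12, 11^7≡2, 11^8≡9, 11^9≡8, 11^10≡10, 11^11≡6, 11^12≡1. So the order of 11 is 12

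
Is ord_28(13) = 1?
Powers of 13 mod 28: 13^1≡13, 13^2≡1. 13^1≡13≢1, so ord ≠ 1. No, the actual order is 2.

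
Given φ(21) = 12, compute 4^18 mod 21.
By Euler: 4^{12} ≡ 1 mod 21 since gcd(4, 21) = 1. 18 = 1×12 + 6. So 4^{18} ≡ 4^{6} ≡ 1 mod 21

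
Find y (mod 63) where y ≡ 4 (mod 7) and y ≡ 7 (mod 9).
M = 7 × 9 = 63. M₁ = 9, y₁ ≡ 4 (mod 7). M₂ = 7, y₂ ≡ 4 (mod 9). y = 4×9×4 + 7×7×4 ≡ 25 (mod 63)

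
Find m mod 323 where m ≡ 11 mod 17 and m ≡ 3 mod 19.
M = 17 × 19 = 323. M₁ = 19, y₁ ≡ 9 mod 17. M₂ = 17, y₂ ≡ 9 mod 19. m = 11×19×9 + 3×17×9 ≡ 79 mod 323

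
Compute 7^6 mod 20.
By repeated squaring mod 20: 7^{1}≡7, 7^{2}≡9, 7^{4}≡1. Then 7^{6} = 7^{4+2} ≡ 1 × 9 ≡ 9 mod 20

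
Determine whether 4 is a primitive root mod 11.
4^{5} ≡ 1 (mod 11) and 5 < 10, so ord_11(4) = 5 ≠ 10 and 4 is not a primitive root.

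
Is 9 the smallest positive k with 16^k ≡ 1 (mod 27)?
Powers of 16 mod 27: 16^1≡16, 16^2≡13, 16^3≡19, 16^4≡7, 16^5≡4, 16^6≡10, 16^7≡25, 16^8≡22, 16^9≡1. First k with 16^k≡1 is k=9. Yes, ord_27(16) = 9.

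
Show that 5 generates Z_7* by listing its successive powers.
5^1, 5^2, ..., 5^{6} mod 7: [5, 4, 6, 2, 3, 1]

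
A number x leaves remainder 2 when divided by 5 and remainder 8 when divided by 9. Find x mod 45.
M = 5 × 9 = 45. M₁ = 9, y₁ ≡ 4 mod 5. M₂ = 5, y₂ ≡ 2 mod 9. x = 2×9×4 + 8×5×2 ≡ 17 mod 45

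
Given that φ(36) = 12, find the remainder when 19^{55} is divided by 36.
By Euler: 19^{12} ≡ 1 mod 36 since gcd(19, 36) = 1. 55 = 4×12 + 7. So 19^{55} ≡ 19^{7} ≡ 19 mod 36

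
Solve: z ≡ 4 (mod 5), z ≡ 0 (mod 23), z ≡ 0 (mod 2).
M = 5 × 23 × 2 = 230. M₁ = 46, y₁ ≡ 1 (mod 5). M₂ = 10, y₂ ≡ 7 (mod 23). M₃ = 115, y₃ ≡ 1 (mod 2). z = 4×46×1 + 0×10×7 + 0×115×1 ≡ 184 (mod 230)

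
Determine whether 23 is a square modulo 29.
By Euler's criterion: 23^{14} ≡ 1 (mod 29). Since this equals 1, 23 is a QR.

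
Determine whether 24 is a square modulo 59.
By Euler's criterion: 24^{29} ≡ 58 (mod 59). Since this equals -1 (≡ 58), 24 is not a QR.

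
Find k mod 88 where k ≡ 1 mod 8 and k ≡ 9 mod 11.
M = 8 × 11 = 88. M₁ = 11, y₁ ≡ 3 mod 8. M₂ = 8, y₂ ≡ 7 mod 11. k = 1×11×3 + 9×8×7 ≡ 9 mod 88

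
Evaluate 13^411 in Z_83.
Using Fermat: 13^{82} ≡ 1 (mod 83). 411 ≡ 1 (mod 82). So 13^{411} ≡ 13^{1} ≡ 13 (mod 83)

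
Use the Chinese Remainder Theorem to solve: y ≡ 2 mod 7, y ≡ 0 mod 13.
M = 7 × 13 = 91. M₁ = 13, y₁ ≡ 6 mod 7. M₂ = 7, y₂ ≡ 2 mod 13. y = 2×13×6 + 0×7×2 ≡ 65 mod 91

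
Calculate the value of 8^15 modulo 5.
Using Fermat: 8^{4} ≡ 1 mod 5. 15 ≡ 3 mod 4. So 8^{15} ≡ 8^{3} ≡ 2 mod 5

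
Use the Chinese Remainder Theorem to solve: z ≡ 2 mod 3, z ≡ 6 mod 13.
M = 3 × 13 = 39. M₁ = 13, y₁ ≡ 1 mod 3. M₂ = 3, y₂ ≡ 9 mod 13. z = 2×13×1 + 6×3×9 ≡ 32 mod 39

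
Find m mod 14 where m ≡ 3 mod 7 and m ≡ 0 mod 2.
M = 7 × 2 = 14. M₁ = 2, y₁ ≡ 4 mod 7. M₂ = 7, y₂ ≡ 1 mod 2. m = 3×2×4 + 0×7×1 ≡ 10 mod 14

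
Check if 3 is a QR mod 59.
By Euler's criterion: 3^{29} ≡ 1 (mod 59). Since this equals 1, 3 is a QR.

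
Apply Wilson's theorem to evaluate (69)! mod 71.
(70)! = (69)! × (70) ≡ -1 (mod 71). So (69)! ≡ -1 × (70)^(-1) ≡ (-1)×(-1) = 1 (mod 71)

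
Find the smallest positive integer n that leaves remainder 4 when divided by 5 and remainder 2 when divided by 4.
M = 5 × 4 = 20. M₁ = 4, y₁ ≡ 4 (mod 5). M₂ = 5, y₂ ≡ 1 (mod 4). n = 4×4×4 + 2×5×1 ≡ 14 (mod 20)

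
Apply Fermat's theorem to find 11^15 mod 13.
By Fermat: 11^{12} ≡ 1 mod 13. So 11^{15} = 11^{12} · 11^{3} ≡ 11^{3} ≡ 5 mod 13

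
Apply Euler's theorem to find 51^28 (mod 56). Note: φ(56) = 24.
By Euler: 51^{24} ≡ 1 (mod 56) since gcd(51, 56) = 1. 28 = 1×24 + 4. So 51^{28} ≡ 51^{4} ≡ 9 (mod 56)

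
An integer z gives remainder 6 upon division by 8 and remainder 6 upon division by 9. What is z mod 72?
M = 8 × 9 = 72. M₁ = 9, y₁ ≡ 1 mod 8. M₂ = 8, y₂ ≡ 8 mod 9. z = 6×9×1 + 6×8×8 ≡ 6 mod 72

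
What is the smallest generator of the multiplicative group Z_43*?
g = 3. Powers: [3, 9, 27, 38, 28, 41, 37, ...] generates all 42 non-zero residues.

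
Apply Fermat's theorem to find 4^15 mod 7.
By Fermat: 4^{6} ≡ 1 mod 7. 15 = 2×6 + 3. So 4^{15} ≡ 4^{3} ≡ 1 mod 7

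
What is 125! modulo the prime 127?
(126)! = (125)! × (126) ≡ -1 (mod 127). So (125)! ≡ -1 × (126)^(-1) ≡ (-1)×(-1) = 1 (mod 127)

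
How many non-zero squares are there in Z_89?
The squaring map on Z_89* is 2-to-1, so there are (88)/2 = 44 QRs.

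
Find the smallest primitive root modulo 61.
g = 2. For each prime q|60: 2^{30}≡60, 2^{20}≡47, 2^{12}≡9, none ≡ 1, so ord_61(2) = 60 and 2 is a primitive root.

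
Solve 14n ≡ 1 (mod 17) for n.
Since 17 is prime, by Fermat 14^(-1) ≡ 14^{15} ≡ 11 (mod 17). Verify: 14 × 11 = 154 ≡ 1 (mod 17)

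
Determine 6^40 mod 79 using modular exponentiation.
By repeated squaring (mod 79): 6^{1}≡6, 6^{2}≡36, 6^{4}≡32, 6^{8}≡76, 6^{16}≡9, 6^{32}≡2. Then 6^{40} = 6^{32+8} ≡ 2 × 76 ≡ 73 (mod 79)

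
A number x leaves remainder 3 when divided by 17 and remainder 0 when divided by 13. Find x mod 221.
M = 17 × 13 = 221. M₁ = 13, y₁ ≡ 4 mod 17. M₂ = 17, y₂ ≡ 10 mod 13. x = 3×13×4 + 0×17×10 ≡ 156 mod 221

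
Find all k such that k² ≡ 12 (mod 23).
The square roots of 12 mod 23 are 9 and 14. Verify: 9² = 81 ≡ 12 (mod 23)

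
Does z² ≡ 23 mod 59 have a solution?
By Euler's criterion: 23^{29} ≡ 58 mod 59. Since this equals -1 (≡ 58), 23 is not a QR.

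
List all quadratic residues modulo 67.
Squares in Z_67*: {1, 4, 6, 9, 10, 14, 15, 16, 17, 19, 21, 22, 23, 24, 25, 26, 29, 33, 35, 36, 37, 39, 40, 47, 49, 54, 55, 56, 59, 60, 62, 64, 65}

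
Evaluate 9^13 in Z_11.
Using Fermat: 9^{10} ≡ 1 (mod 11). 13 ≡ 3 (mod 10). So 9^{13} ≡ 9^{3} ≡ 3 (mod 11)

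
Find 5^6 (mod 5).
By repeated squaring (mod 5): 5^{1}≡0, 5^{2}≡0, 5^{4}≡0. Then 5^{6} = 5^{4+2} ≡ 0 × 0 ≡ 0 (mod 5)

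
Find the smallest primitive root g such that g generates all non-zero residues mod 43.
g = 3. Powers: [3, 9, 27, 38, 28, 41, 37, 25, 32, 10, ...] generates all 42 non-zero residues.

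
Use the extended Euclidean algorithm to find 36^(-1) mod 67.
Extended GCD: 36(-13) + 67(7) = 1. So 36^(-1) ≡ -13 ≡ 54 mod 67. Verify: 36 × 54 = 1944 ≡ 1 mod 67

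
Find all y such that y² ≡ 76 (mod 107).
The square roots of 76 mod 107 are 41 and 66. Verify: 41² = 1681 ≡ 76 (mod 107)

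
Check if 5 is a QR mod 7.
By Euler's criterion: 5^{3} ≡ 6 mod 7. Since this equals -1 (≡ 6), 5 is not a QR.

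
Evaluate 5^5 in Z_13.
By repeated squaring (mod 13): 5^{1}≡5, 5^{2}≡12, 5^{4}≡1. Then 5^{5} = 5^{4+1} ≡ 1 × 5 ≡ 5 (mod 13)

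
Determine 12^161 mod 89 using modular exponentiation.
Using Fermat: 12^{88} ≡ 1 mod 89. 161 ≡ 73 mod 88. So 12^{161} ≡ 12^{73} ≡ 12 mod 89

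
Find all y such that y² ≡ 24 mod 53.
The square roots of 24 mod 53 are 36 and 17. Verify: 36² = 1296 ≡ 24 mod 53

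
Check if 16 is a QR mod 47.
By Euler's criterion: 16^{23} ≡ 1 (mod 47). Since this equals 1, 16 is a QR.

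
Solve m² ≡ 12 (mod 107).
The square roots of 12 mod 107 are 36 and 71. Verify: 36² = 1296 ≡ 12 (mod 107)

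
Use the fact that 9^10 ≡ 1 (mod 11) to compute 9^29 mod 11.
By Fermat: 9^{10} ≡ 1 (mod 11). 29 = 2×10 + 9. So 9^{29} ≡ 9^{9} ≡ 5 (mod 11)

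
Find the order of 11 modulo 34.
Powers of 11 mod 34: 11^1≡11, 11^2≡19, 11^3≡5, 11^4≡21, 11^5≡27, 11^6≡25, 11^7≡3, 11^8≡33, 11^9≡23, 11^10≡15, 11^11≡29, 11^12≡13, 11^13≡7, 11^14≡9, 11^15≡31, 11^16≡1. So the order of 11 is 16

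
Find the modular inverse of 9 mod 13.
Since 13 is prime, by Fermat 9^(-1) ≡ 9^{11} ≡ 3 mod 13. Verify: 9 × 3 = 27 ≡ 1 mod 13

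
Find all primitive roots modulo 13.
There are φ(12) = 4 primitive roots mod 13: {2, 6, 7, 11}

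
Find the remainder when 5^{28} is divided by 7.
By Fermat: 5^{6} ≡ 1 (mod 7). 28 = 4×6 + 4. So 5^{28} ≡ 5^{4} ≡ 2 (mod 7)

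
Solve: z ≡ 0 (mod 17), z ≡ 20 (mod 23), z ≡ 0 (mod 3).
M = 17 × 23 × 3 = 1173. M₁ = 69, y₁ ≡ 1 (mod 17). M₂ = 51, y₂ ≡ 14 (mod 23). M₃ = 391, y₃ ≡ 1 (mod 3). z = 0×69×1 + 20×51×14 + 0×391×1 ≡ 204 (mod 1173)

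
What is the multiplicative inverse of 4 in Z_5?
Since 5 is prime, by Fermat 4^(-1) ≡ 4^{3} ≡ 4 (mod 5). Verify: 4 × 4 = 16 ≡ 1 (mod 5)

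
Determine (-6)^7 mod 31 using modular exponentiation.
By repeated squaring mod 31: (-6)^{1}≡25, (-6)^{2}≡5, (-6)^{4}≡25. Then (-6)^{7} = (-6)^{4+2+1} ≡ 25 × 5 × 25 ≡ 25 mod 31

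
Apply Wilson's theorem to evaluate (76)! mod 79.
(78)! = (76)! × (77) × (78) ≡ -1 (mod 79). So (76)! ≡ -1 × [(78)(77)]^(-1) ≡ 39 (mod 79)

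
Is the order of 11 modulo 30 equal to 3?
Powers of 11 mod 30: 11^1≡11, 11^2≡1. Already 11^2≡1, so the order is 2 < 3. No, the actual order is 2.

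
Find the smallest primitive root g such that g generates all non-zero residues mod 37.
g = 2. For each prime q|36: 2^{18}≡36, 2^{12}≡26, none ≡ 1, so ord_37(2) = 36 and 2 is a primitive root.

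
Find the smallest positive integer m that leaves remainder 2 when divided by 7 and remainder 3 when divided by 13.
M = 7 × 13 = 91. M₁ = 13, y₁ ≡ 6 mod 7. M₂ = 7, y₂ ≡ 2 mod 13. m = 2×13×6 + 3×7×2 ≡ 16 mod 91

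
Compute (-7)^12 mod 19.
By repeated squaring (mod 19): (-7)^{1}≡12, (-7)^{2}≡11, (-7)^{4}≡7, (-7)^{8}≡11. Then (-7)^{12} = (-7)^{8+4} ≡ 11 × 7 ≡ 1 (mod 19)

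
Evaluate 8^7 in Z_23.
By repeated squaring mod 23: 8^{1}≡8, 8^{2}≡18, 8^{4}≡2. Then 8^{7} = 8^{4+2+1} ≡ 2 × 18 × 8 ≡ 12 mod 23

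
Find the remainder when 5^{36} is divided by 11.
By Fermat: 5^{10} ≡ 1 (mod 11). 36 = 3×10 + 6. So 5^{36} ≡ 5^{6} ≡ 5 (mod 11)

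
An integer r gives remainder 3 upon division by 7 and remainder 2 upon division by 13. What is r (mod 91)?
M = 7 × 13 = 91. M₁ = 13, y₁ ≡ 6 (mod 7). M₂ = 7, y₂ ≡ 2 (mod 13). r = 3×13×6 + 2×7×2 ≡ 80 (mod 91)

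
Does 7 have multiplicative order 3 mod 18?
Powers of 7 mod 18: 7^1≡7, 7^2≡13, 7^3≡1. First k with 7^k≡1 is k=3. Yes, ord_18(7) = 3.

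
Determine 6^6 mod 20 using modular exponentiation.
By repeated squaring mod 20: 6^{1}≡6, 6^{2}≡16, 6^{4}≡16. Then 6^{6} = 6^{4+2} ≡ 16 × 16 ≡ 16 mod 20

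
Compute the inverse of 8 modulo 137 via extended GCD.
Extended GCD: 8(-17) + 137(1) = 1. So 8^(-1) ≡ -17 ≡ 120 (mod 137). Verify: 8 × 120 = 960 ≡ 1 (mod 137)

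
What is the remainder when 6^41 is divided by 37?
Using Fermat: 6^{36} ≡ 1 (mod 37). 41 ≡ 5 (mod 36). So 6^{41} ≡ 6^{5} ≡ 6 (mod 37)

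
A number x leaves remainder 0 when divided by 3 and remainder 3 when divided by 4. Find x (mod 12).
M = 3 × 4 = 12. M₁ = 4, y₁ ≡ 1 (mod 3). M₂ = 3, y₂ ≡ 3 (mod 4). x = 0×4×1 + 3×3×3 ≡ 3 (mod 12)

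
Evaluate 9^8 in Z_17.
By repeated squaring (mod 17): 9^{1}≡9, 9^{2}≡13, 9^{4}≡16, 9^{8}≡1. So 9^{8} ≡ 1 (mod 17)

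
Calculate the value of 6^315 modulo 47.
Using Fermat: 6^{46} ≡ 1 mod 47. 315 ≡ 39 mod 46. So 6^{315} ≡ 6^{39} ≡ 12 mod 47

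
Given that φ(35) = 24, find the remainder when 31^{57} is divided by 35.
By Euler: 31^{24} ≡ 1 mod 35 since gcd(31, 35) = 1. 57 = 2×24 + 9. So 31^{57} ≡ 31^{9} ≡ 6 mod 35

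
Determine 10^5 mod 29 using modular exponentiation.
By repeated squaring mod 29: 10^{1}≡10, 10^{2}≡13, 10^{4}≡24. Then 10^{5} = 10^{4+1} ≡ 24 × 10 ≡ 8 mod 29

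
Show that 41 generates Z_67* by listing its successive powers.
41^1, 41^2, ..., 41^{66} mod 67: [41, 6, 45, 36, 2, 15, 12, 23, 5, 4, 30, 24, 46, 10, 8, 60, 48, 25, 20, 16, 53, 29, 50, 40, 32, 39, 58, 33, 13, 64, 11, 49, 66, 26, 61, 22, 31, 65, 52, 55, 44, 62, 63, 37, 43, 21, 57, 59, 7, 19, 42, 47, 51, 14, 38, 17, 27, 35, 28, 9, 34, 54, 3, 56, 18, 1]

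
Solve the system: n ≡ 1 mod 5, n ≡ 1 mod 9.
M = 5 × 9 = 45. M₁ = 9, y₁ ≡ 4 mod 5. M₂ = 5, y₂ ≡ 2 mod 9. n = 1×9×4 + 1×5×2 ≡ 1 mod 45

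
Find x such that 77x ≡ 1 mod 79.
Since 79 is prime, by Fermat 77^(-1) ≡ 77^{77} ≡ 39 mod 79. Verify: 77 × 39 = 3003 ≡ 1 mod 79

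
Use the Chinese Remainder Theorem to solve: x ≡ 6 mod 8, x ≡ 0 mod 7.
M = 8 × 7 = 56. M₁ = 7, y₁ ≡ 7 mod 8. M₂ = 8, y₂ ≡ 1 mod 7. x = 6×7×7 + 0×8×1 ≡ 14 mod 56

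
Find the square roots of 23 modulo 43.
The square roots of 23 mod 43 are 25 and 18. Verify: 25² = 625 ≡ 23 (mod 43)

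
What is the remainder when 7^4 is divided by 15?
7^{4} = 2401 ≡ 1 (mod 15)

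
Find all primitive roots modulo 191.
There are φ(190) = 72 primitive roots mod 191: {19, 21, 22, 28, 29, 33, 35, 42, 44, 47, 53, 56, 57, 58, 61, 62, 63, 71, 73, 74, 76, 83, 87, 88, 89, 91, 93, 94, 95, 99, 101, 105, 106, 110, 111, 112, 113, 114, 116, 119, 123, 124, 126, 127, 131, 132, 137, 140, 141, 143, 145, 146, 148, 151, 157, 164, 165, 167, 168, 171, 173, 174, 175, 176, 178, 179, 181, 182, 183, 187, 188, 189}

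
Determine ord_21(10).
Powers of 10 mod 21: 10^1≡10, 10^2≡16, 10^3≡13, 10^4≡4, 10^5≡19, 10^6≡1. Order = 6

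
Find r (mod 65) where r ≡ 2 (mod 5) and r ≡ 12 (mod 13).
M = 5 × 13 = 65. M₁ = 13, y₁ ≡ 2 (mod 5). M₂ = 5, y₂ ≡ 8 (mod 13). r = 2×13×2 + 12×5×8 ≡ 12 (mod 65)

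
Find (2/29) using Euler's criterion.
(2/29) = 2^{14} mod 29 = -1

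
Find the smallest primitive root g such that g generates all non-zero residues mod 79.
g = 3. For each prime q|78: 3^{39}≡78, 3^{26}≡23, 3^{6}≡18, none ≡ 1, so ord_79(3) = 78 and 3 is a primitive root.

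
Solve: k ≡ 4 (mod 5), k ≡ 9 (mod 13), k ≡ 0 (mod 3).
M = 5 × 13 × 3 = 195. M₁ = 39, y₁ ≡ 4 (mod 5). M₂ = 15, y₂ ≡ 7 (mod 13). M₃ = 65, y₃ ≡ 2 (mod 3). k = 4×39×4 + 9×15×7 + 0×65×2 ≡ 9 (mod 195)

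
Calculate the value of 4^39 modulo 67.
By repeated squaring (mod 67): 4^{1}≡4, 4^{2}≡16, 4^{4}≡55, 4^{8}≡10, 4^{16}≡33, 4^{32}≡17. Then 4^{39} = 4^{32+4+2+1} ≡ 17 × 55 × 16 × 4 ≡ 9 (mod 67)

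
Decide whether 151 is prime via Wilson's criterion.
(150)! mod 151 = 150. Since 150 ≡ -1 (mod 151), 151 is prime.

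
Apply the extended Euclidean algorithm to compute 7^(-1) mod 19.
Extended GCD: 7(-8) + 19(3) = 1. So 7^(-1) ≡ -8 ≡ 11 (mod 19). Verify: 7 × 11 = 77 ≡ 1 (mod 19)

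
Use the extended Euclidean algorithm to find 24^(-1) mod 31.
Extended GCD: 24(-9) + 31(7) = 1. So 24^(-1) ≡ -9 ≡ 22 mod 31. Verify: 24 × 22 = 528 ≡ 1 mod 31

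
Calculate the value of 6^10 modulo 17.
By repeated squaring (mod 17): 6^{1}≡6, 6^{2}≡2, 6^{4}≡4, 6^{8}≡16. Then 6^{10} = 6^{8+2} ≡ 16 × 2 ≡ 15 (mod 17)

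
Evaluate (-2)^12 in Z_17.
By repeated squaring mod 17: (-2)^{1}≡15, (-2)^{2}≡4, (-2)^{4}≡16, (-2)^{8}≡1. Then (-2)^{12} = (-2)^{8+4} ≡ 1 × 16 ≡ 16 mod 17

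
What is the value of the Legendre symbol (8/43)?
(8/43) = 8^{21} mod 43 = -1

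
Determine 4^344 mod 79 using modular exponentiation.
Using Fermat: 4^{78} ≡ 1 (mod 79). 344 ≡ 32 (mod 78). So 4^{344} ≡ 4^{32} ≡ 51 (mod 79)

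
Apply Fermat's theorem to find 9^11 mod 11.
By Fermat: 9^{10} ≡ 1 mod 11. So 9^{11} = 9^{10} · 9^{1} ≡ 9^{1} ≡ 9 mod 11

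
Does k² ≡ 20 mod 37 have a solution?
By Euler's criterion: 20^{18} ≡ 36 mod 37. Since this equals -1 (≡ 36), 20 is not a QR.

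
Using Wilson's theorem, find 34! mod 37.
(36)! = (34)! × (35) × (36) ≡ -1 (mod 37). So (34)! ≡ -1 × [(36)(35)]^(-1) ≡ 18 (mod 37)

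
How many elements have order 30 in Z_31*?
A prime p has φ(p-1) primitive roots; here φ(30) = 8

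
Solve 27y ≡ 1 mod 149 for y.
Since 149 is prime, by Fermat 27^(-1) ≡ 27^{147} ≡ 138 mod 149. Verify: 27 × 138 = 3726 ≡ 1 mod 149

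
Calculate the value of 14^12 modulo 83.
By repeated squaring mod 83: 14^{1}≡14, 14^{2}≡30, 14^{4}≡70, 14^{8}≡3. Then 14^{12} = 14^{8+4} ≡ 3 × 70 ≡ 44 mod 83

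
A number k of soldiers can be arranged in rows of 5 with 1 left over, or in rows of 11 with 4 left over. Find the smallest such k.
M = 5 × 11 = 55. M₁ = 11, y₁ ≡ 1 (mod 5). M₂ = 5, y₂ ≡ 9 (mod 11). k = 1×11×1 + 4×5×9 ≡ 26 (mod 55)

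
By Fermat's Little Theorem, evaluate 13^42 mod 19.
By Fermat: 13^{18} ≡ 1 mod 19. 42 = 2×18 + 6. So 13^{42} ≡ 13^{6} ≡ 11 mod 19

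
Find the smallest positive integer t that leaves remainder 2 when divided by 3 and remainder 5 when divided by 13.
M = 3 × 13 = 39. M₁ = 13, y₁ ≡ 1 mod 3. M₂ = 3, y₂ ≡ 9 mod 13. t = 2×13×1 + 5×3×9 ≡ 5 mod 39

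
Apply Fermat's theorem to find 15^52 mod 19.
By Fermat: 15^{18} ≡ 1 mod 19. 52 = 2×18 + 16. So 15^{52} ≡ 15^{16} ≡ 6 mod 19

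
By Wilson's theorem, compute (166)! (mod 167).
By Wilson's theorem, (166)! ≡ -1 ≡ 166 (mod 167)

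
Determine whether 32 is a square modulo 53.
By Euler's criterion: 32^{26} ≡ 52 (mod 53). Since this equals -1 (≡ 52), 32 is not a QR.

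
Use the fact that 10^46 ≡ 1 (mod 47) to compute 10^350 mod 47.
By Fermat: 10^{46} ≡ 1 (mod 47). 350 ≡ 28 (mod 46). So 10^{350} ≡ 10^{28} ≡ 16 (mod 47)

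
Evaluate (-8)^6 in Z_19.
By repeated squaring mod 19: (-8)^{1}≡11, (-8)^{2}≡7, (-8)^{4}≡11. Then (-8)^{6} = (-8)^{4+2} ≡ 11 × 7 ≡ 1 mod 19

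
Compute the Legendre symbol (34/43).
(34/43) = 34^{21} mod 43 = -1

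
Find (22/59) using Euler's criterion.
(22/59) = 22^{29} mod 59 = 1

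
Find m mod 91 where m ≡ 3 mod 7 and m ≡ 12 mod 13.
M = 7 × 13 = 91. M₁ = 13, y₁ ≡ 6 mod 7. M₂ = 7, y₂ ≡ 2 mod 13. m = 3×13×6 + 12×7×2 ≡ 38 mod 91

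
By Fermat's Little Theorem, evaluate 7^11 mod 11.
By Fermat: 7^{10} ≡ 1 mod 11. So 7^{11} = 7^{10} · 7^{1} ≡ 7^{1} ≡ 7 mod 11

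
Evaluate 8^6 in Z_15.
By repeated squaring mod 15: 8^{1}≡8, 8^{2}≡4, 8^{4}≡1. Then 8^{6} = 8^{4+2} ≡ 1 × 4 ≡ 4 mod 15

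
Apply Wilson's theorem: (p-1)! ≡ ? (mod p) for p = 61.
By Wilson's theorem, (60)! ≡ -1 ≡ 60 mod 61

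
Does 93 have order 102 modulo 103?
93^{17} ≡ 1 (mod 103) and 17 < 102, so ord_103(93) = 17 ≠ 102 and 93 is not a primitive root.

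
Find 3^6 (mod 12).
By repeated squaring (mod 12): 3^{1}≡3, 3^{2}≡9, 3^{4}≡9. Then 3^{6} = 3^{4+2} ≡ 9 × 9 ≡ 9 (mod 12)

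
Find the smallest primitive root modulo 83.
g = 2. For each prime q|82: 2^{41}≡82, 2^{2}≡4, none ≡ 1, so ord_83(2) = 82 and 2 is a primitive root.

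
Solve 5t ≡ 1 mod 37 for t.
Since 37 is prime, by Fermat 5^(-1) ≡ 5^{35} ≡ 15 mod 37. Verify: 5 × 15 = 75 ≡ 1 mod 37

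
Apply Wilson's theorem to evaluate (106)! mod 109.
(108)! = (106)! × (107) × (108) ≡ -1 mod 109. So (106)! ≡ -1 × [(108)(107)]^(-1) ≡ 54 mod 109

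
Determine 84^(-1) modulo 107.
Since 107 is prime, by Fermat 84^(-1) ≡ 84^{105} ≡ 93 mod 107. Verify: 84 × 93 = 7812 ≡ 1 mod 107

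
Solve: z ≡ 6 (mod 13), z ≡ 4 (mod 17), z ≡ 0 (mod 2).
M = 13 × 17 × 2 = 442. M₁ = 34, y₁ ≡ 5 (mod 13). M₂ = 26, y₂ ≡ 2 (mod 17). M₃ = 221, y₃ ≡ 1 (mod 2). z = 6×34×5 + 4×26×2 + 0×221×1 ≡ 344 (mod 442)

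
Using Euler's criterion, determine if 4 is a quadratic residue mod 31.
By Euler's criterion: 4^{15} ≡ 1 mod 31. Since this equals 1, 4 is a QR.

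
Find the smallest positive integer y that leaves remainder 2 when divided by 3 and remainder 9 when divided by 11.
M = 3 × 11 = 33. M₁ = 11, y₁ ≡ 2 mod 3. M₂ = 3, y₂ ≡ 4 mod 11. y = 2×11×2 + 9×3×4 ≡ 20 mod 33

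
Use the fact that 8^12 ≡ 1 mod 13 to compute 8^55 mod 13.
By Fermat: 8^{12} ≡ 1 mod 13. 55 = 4×12 + 7. So 8^{55} ≡ 8^{7} ≡ 5 mod 13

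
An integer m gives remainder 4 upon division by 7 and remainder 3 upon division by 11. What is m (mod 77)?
M = 7 × 11 = 77. M₁ = 11, y₁ ≡ 2 (mod 7). M₂ = 7, y₂ ≡ 8 (mod 11). m = 4×11×2 + 3×7×8 ≡ 25 (mod 77)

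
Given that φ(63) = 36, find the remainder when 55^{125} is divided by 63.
By Euler: 55^{36} ≡ 1 mod 63 since gcd(55, 63) = 1. 125 = 3×36 + 17. So 55^{125} ≡ 55^{17} ≡ 55 mod 63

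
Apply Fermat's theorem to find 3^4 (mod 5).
By Fermat's Little Theorem, 3^{4} ≡ 1 (mod 5) since 5 is prime and gcd(3, 5) = 1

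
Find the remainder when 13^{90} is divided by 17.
By Fermat: 13^{16} ≡ 1 mod 17. 90 = 5×16 + 10. So 13^{90} ≡ 13^{10} ≡ 16 mod 17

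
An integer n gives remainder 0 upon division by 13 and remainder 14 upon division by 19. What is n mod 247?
M = 13 × 19 = 247. M₁ = 19, y₁ ≡ 11 mod 13. M₂ = 13, y₂ ≡ 3 mod 19. n = 0×19×11 + 14×13×3 ≡ 52 mod 247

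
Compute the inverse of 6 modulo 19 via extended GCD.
Extended GCD: 6(-3) + 19(1) = 1. So 6^(-1) ≡ -3 ≡ 16 mod 19. Verify: 6 × 16 = 96 ≡ 1 mod 19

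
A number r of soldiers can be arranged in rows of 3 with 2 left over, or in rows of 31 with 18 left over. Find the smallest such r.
M = 3 × 31 = 93. M₁ = 31, y₁ ≡ 1 (mod 3). M₂ = 3, y₂ ≡ 21 (mod 31). r = 2×31×1 + 18×3×21 ≡ 80 (mod 93)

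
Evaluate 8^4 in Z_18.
8^{4} = 4096 ≡ 10 (mod 18)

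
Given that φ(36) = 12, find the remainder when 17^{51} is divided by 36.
By Euler: 17^{12} ≡ 1 (mod 36) since gcd(17, 36) = 1. 51 = 4×12 + 3. So 17^{51} ≡ 17^{3} ≡ 17 (mod 36)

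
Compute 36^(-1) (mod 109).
Since 109 is prime, by Fermat 36^(-1) ≡ 36^{107} ≡ 106 (mod 109). Verify: 36 × 106 = 3816 ≡ 1 (mod 109)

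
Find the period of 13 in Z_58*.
Powers of 13 mod 58: 13^1≡13, 13^2≡53, 13^3≡51, 13^4≡25, 13^5≡35, 13^6≡49, 13^7≡57, 13^8≡45, 13^9≡5, 13^10≡7, 13^11≡33, 13^12≡23, 13^13≡9, 13^14≡1. ord_58(13) = 14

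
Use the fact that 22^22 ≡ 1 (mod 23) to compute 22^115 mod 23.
By Fermat: 22^{22} ≡ 1 (mod 23). 115 = 5×22 + 5. So 22^{115} ≡ 22^{5} ≡ 22 (mod 23)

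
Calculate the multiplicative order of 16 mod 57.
Powers of 16 mod 57: 16^1≡16, 16^2≡28, 16^3≡49, 16^4≡43, 16^5≡4, 16^6≡7, 16^7≡55, 16^8≡25, 16^9≡1. ord_57(16) = 9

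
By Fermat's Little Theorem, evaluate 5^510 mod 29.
By Fermat: 5^{28} ≡ 1 (mod 29). 510 ≡ 6 (mod 28). So 5^{510} ≡ 5^{6} ≡ 23 (mod 29)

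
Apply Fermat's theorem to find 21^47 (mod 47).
By Fermat: 21^{46} ≡ 1 (mod 47). So 21^{47} = 21^{46} · 21^{1} ≡ 21^{1} ≡ 21 (mod 47)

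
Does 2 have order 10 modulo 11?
ord_11(2) divides 10. For each prime q|10: 2^{5}≡10, 2^{2}≡4, none ≡ 1. So 2 has order 10 and is a primitive root mod 11.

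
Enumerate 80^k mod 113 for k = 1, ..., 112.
80^1, 80^2, ..., 80^{112} mod 113: [80, 72, 110, 99, 10, 9, 42, 83, 86, 100, 90, 81, 39, 69, 96, 109, 19, 51, 12, 56, 73, 77, 58, 7, 108, 52, 92, 15, 70, 63, 68, 16, 37, 22, 65, 2, 47, 31, 107, 85, 20, 18, 84, 53, 59, 87, 67, 49, 78, 25, 79, 105, 38, 102, 24, 112, 33, 41, 3, 14, 103, 104, 71, 30, 27, 13, 23, 32, 74, 44, 17, 4, 94, 62, 101, 57, 40, 36, 55, 106, 5, 61, 21, 98, 43, 50, 45, 97, 76, 91, 48, 111, 66, 82, 6, 28, 93, 95, 29, 60, 54, 26, 46, 64, 35, 88, 34, 8, 75, 11, 89, 1]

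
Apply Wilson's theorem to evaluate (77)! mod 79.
(78)! = (77)! × (78) ≡ -1 (mod 79). So (77)! ≡ -1 × (78)^(-1) ≡ (-1)×(-1) = 1 (mod 79)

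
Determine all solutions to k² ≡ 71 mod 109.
The square roots of 71 mod 109 are 92 and 17. Verify: 92² = 8464 ≡ 71 mod 109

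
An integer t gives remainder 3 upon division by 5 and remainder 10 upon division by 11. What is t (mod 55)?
M = 5 × 11 = 55. M₁ = 11, y₁ ≡ 1 (mod 5). M₂ = 5, y₂ ≡ 9 (mod 11). t = 3×11×1 + 10×5×9 ≡ 43 (mod 55)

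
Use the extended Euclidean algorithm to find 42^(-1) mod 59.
Extended GCD: 42(-7) + 59(5) = 1. So 42^(-1) ≡ -7 ≡ 52 mod 59. Verify: 42 × 52 = 2184 ≡ 1 mod 59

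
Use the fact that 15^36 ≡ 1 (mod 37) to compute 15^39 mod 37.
By Fermat: 15^{36} ≡ 1 (mod 37). So 15^{39} = 15^{36} · 15^{3} ≡ 15^{3} ≡ 8 (mod 37)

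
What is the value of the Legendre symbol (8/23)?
(8/23) = 8^{11} mod 23 = 1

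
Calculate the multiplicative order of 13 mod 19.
Powers of 13 mod 19: 13^1≡13, 13^2≡17, 13^3≡12, 13^4≡4, 13^5≡14, 13^6≡11, 13^7≡10, 13^8≡16, 13^9≡18, 13^10≡6, 13^11≡2, 13^12≡7, 13^13≡15, 13^14≡5, 13^15≡8, 13^16≡9, 13^17≡3, 13^18≡1. So the order of 13 is 18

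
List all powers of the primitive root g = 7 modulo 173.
7^1, 7^2, ..., 7^{172} mod 173: [7, 49, 170, 152, 26, 9, 63, 95, 146, 157, 61, 81, 48, 163, 103, 29, 30, 37, 86, 83, 62, 88, 97, 160, 82, 55, 39, 100, 8, 56, 46, 149, 5, 35, 72, 158, 68, 130, 45, 142, 129, 38, 93, 132, 59, 67, 123, 169, 145, 150, 12, 84, 69, 137, 94, 139, 108, 64, 102, 22, 154, 40, 107, 57, 53, 25, 2, 14, 98, 167, 131, 52, 18, 126, 17, 119, 141, 122, 162, 96, 153, 33, 58, 60, 74, 172, 166, 124, 3, 21, 147, 164, 110, 78, 27, 16, 112, 92, 125, 10, 70, 144, 143, 136, 87, 90, 111, 85, 76, 13, 91, 118, 134, 73, 165, 117, 127, 24, 168, 138, 101, 15, 105, 43, 128, 31, 44, 135, 80, 41, 114, 106, 50, 4, 28, 23, 161, 89, 104, 36, 79, 34, 65, 109, 71, 151, 19, 133, 66, 116, 120, 148, 171, 159, 75, 6, 42, 121, 155, 47, 156, 54, 32, 51, 11, 77, 20, 140, 115, 113, 99, 1]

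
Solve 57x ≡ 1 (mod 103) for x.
Since 103 is prime, by Fermat 57^(-1) ≡ 57^{101} ≡ 47 (mod 103). Verify: 57 × 47 = 2679 ≡ 1 (mod 103)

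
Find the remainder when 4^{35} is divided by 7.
By Fermat: 4^{6} ≡ 1 (mod 7). 35 = 5×6 + 5. So 4^{35} ≡ 4^{5} ≡ 2 (mod 7)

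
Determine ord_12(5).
Powers of 5 mod 12: 5^1≡5, 5^2≡1. So the order of 5 is 2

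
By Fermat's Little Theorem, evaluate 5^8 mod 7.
By Fermat: 5^{6} ≡ 1 mod 7. So 5^{8} = 5^{6} · 5^{2} ≡ 5^{2} ≡ 4 mod 7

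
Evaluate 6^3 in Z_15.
6^{3} = 216 ≡ 6 (mod 15)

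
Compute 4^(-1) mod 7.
Since 7 is prime, by Fermat 4^(-1) ≡ 4^{5} ≡ 2 mod 7. Verify: 4 × 2 = 8 ≡ 1 mod 7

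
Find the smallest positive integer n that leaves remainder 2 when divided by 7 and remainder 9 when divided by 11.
M = 7 × 11 = 77. M₁ = 11, y₁ ≡ 2 (mod 7). M₂ = 7, y₂ ≡ 8 (mod 11). n = 2×11×2 + 9×7×8 ≡ 9 (mod 77)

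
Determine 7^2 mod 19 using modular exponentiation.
7^{2} = 49 ≡ 11 mod 19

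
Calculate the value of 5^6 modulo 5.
By repeated squaring mod 5: 5^{1}≡0, 5^{2}≡0, 5^{4}≡0. Then 5^{6} = 5^{4+2} ≡ 0 × 0 ≡ 0 mod 5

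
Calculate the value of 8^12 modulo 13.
Using Fermat: 8^{12} ≡ 1 (mod 13). 12 ≡ 0 (mod 12). So 8^{12} ≡ 8^{0} ≡ 1 (mod 13)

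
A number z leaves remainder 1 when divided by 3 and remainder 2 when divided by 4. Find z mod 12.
M = 3 × 4 = 12. M₁ = 4, y₁ ≡ 1 mod 3. M₂ = 3, y₂ ≡ 3 mod 4. z = 1×4×1 + 2×3×3 ≡ 10 mod 12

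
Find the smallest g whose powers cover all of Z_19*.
g = 2. For each prime q|18: 2^{9}≡18, 2^{6}≡7, none ≡ 1, so ord_19(2) = 18 and 2 is a primitive root.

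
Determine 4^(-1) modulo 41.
Since 41 is prime, by Fermat 4^(-1) ≡ 4^{39} ≡ 31 (mod 41). Verify: 4 × 31 = 124 ≡ 1 (mod 41)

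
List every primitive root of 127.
There are φ(126) = 36 primitive roots mod 127: {3, 6, 7, 12, 14, 23, 29, 39, 43, 45, 46, 48, 53, 55, 56, 57, 58, 65, 67, 78, 83, 85, 86, 91, 92, 93, 96, 97, 101, 106, 109, 110, 112, 114, 116, 118}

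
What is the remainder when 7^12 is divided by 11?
Using Fermat: 7^{10} ≡ 1 (mod 11). 12 ≡ 2 (mod 10). So 7^{12} ≡ 7^{2} ≡ 5 (mod 11)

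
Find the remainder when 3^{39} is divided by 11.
By Fermat: 3^{10} ≡ 1 (mod 11). 39 = 3×10 + 9. So 3^{39} ≡ 3^{9} ≡ 4 (mod 11)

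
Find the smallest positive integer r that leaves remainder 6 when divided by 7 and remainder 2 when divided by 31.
M = 7 × 31 = 217. M₁ = 31, y₁ ≡ 5 mod 7. M₂ = 7, y₂ ≡ 9 mod 31. r = 6×31×5 + 2×7×9 ≡ 188 mod 217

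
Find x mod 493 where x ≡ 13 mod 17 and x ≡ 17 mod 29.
M = 17 × 29 = 493. M₁ = 29, y₁ ≡ 10 mod 17. M₂ = 17, y₂ ≡ 12 mod 29. x = 13×29×10 + 17×17×12 ≡ 336 mod 493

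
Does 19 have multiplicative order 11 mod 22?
Powers of 19 mod 22: 19^1≡19, 19^2≡9, 19^3≡17, 19^4≡15, 19^5≡21, 19^6≡3, 19^7≡13, 19^8≡5, 19^9≡7, 19^10≡1. Already 19^10≡1, so the order is 10 < 11. No, the actual order is 10.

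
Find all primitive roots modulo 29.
There are φ(28) = 12 primitive roots mod 29: {2, 3, 8, 10, 11, 14, 15, 18, 19, 21, 26, 27}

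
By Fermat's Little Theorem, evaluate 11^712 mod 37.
By Fermat: 11^{36} ≡ 1 mod 37. 712 ≡ 28 mod 36. So 11^{712} ≡ 11^{28} ≡ 26 mod 37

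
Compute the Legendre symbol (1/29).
(1/29) = 1^{14} mod 29 = 1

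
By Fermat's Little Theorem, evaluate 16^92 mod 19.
By Fermat: 16^{18} ≡ 1 mod 19. 92 = 5×18 + 2. So 16^{92} ≡ 16^{2} ≡ 9 mod 19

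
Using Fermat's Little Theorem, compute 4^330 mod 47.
By Fermat: 4^{46} ≡ 1 mod 47. 330 ≡ 8 mod 46. So 4^{330} ≡ 4^{8} ≡ 18 mod 47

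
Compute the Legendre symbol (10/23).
(10/23) = 10^{11} mod 23 = -1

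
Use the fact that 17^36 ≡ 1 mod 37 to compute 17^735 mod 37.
By Fermat: 17^{36} ≡ 1 mod 37. 735 ≡ 15 mod 36. So 17^{735} ≡ 17^{15} ≡ 14 mod 37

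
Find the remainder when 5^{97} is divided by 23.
By Fermat: 5^{22} ≡ 1 mod 23. 97 = 4×22 + 9. So 5^{97} ≡ 5^{9} ≡ 11 mod 23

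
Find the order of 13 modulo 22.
Powers of 13 mod 22: 13^1≡13, 13^2≡15, 13^3≡19, 13^4≡5, 13^5≡21, 13^6≡9, 13^7≡7, 13^8≡3, 13^9≡17, 13^10≡1. So the order of 13 is 10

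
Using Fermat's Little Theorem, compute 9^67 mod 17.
By Fermat: 9^{16} ≡ 1 (mod 17). 67 = 4×16 + 3. So 9^{67} ≡ 9^{3} ≡ 15 (mod 17)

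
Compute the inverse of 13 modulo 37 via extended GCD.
Extended GCD: 13(-17) + 37(6) = 1. So 13^(-1) ≡ -17 ≡ 20 (mod 37). Verify: 13 × 20 = 260 ≡ 1 (mod 37)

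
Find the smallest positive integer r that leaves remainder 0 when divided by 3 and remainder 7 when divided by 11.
M = 3 × 11 = 33. M₁ = 11, y₁ ≡ 2 mod 3. M₂ = 3, y₂ ≡ 4 mod 11. r = 0×11×2 + 7×3×4 ≡ 18 mod 33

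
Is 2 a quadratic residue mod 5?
By Euler's criterion: 2^{2} ≡ 4 mod 5. Since this equals -1 (≡ 4), 2 is not a QR.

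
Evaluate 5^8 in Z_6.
By repeated squaring mod 6: 5^{1}≡5, 5^{2}≡1, 5^{4}≡1, 5^{8}≡1. So 5^{8} ≡ 1 mod 6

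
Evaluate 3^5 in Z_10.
By repeated squaring (mod 10): 3^{1}≡3, 3^{2}≡9, 3^{4}≡1. Then 3^{5} = 3^{4+1} ≡ 1 × 3 ≡ 3 (mod 10)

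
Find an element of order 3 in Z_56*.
25 has order 3 mod 56 since 25^{3} ≡ 1 (mod 56) and no smaller power works.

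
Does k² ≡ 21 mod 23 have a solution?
By Euler's criterion: 21^{11} ≡ 22 mod 23. Since this equals -1 (≡ 22), 21 is not a QR.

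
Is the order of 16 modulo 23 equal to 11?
Powers of 16 mod 23: 16^1≡16, 16^2≡3, 16^3≡2, 16^4≡9, 16^5≡6, 16^6≡4, 16^7≡18, 16^8≡12, 16^9≡8, 16^10≡13, 16^11≡1. First k with 16^k≡1 is k=11. Yes, ord_23(16) = 11.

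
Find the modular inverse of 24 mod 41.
Since 41 is prime, by Fermat 24^(-1) ≡ 24^{39} ≡ 12 (mod 41). Verify: 24 × 12 = 288 ≡ 1 (mod 41)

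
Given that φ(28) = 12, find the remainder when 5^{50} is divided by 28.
By Euler: 5^{12} ≡ 1 mod 28 since gcd(5, 28) = 1. 50 = 4×12 + 2. So 5^{50} ≡ 5^{2} ≡ 25 mod 28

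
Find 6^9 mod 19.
By repeated squaring mod 19: 6^{1}≡6, 6^{2}≡17, 6^{4}≡4, 6^{8}≡16. Then 6^{9} = 6^{8+1} ≡ 16 × 6 ≡ 1 mod 19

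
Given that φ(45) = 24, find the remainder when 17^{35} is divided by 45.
By Euler: 17^{24} ≡ 1 mod 45 since gcd(17, 45) = 1. 35 = 1×24 + 11. So 17^{35} ≡ 17^{11} ≡ 8 mod 45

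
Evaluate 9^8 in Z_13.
By repeated squaring (mod 13): 9^{1}≡9, 9^{2}≡3, 9^{4}≡9, 9^{8}≡3. So 9^{8} ≡ 3 (mod 13)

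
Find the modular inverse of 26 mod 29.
Since 29 is prime, by Fermat 26^(-1) ≡ 26^{27} ≡ 19 mod 29. Verify: 26 × 19 = 494 ≡ 1 mod 29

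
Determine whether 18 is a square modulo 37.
By Euler's criterion: 18^{18} ≡ 36 (mod 37). Since this equals -1 (≡ 36), 18 is not a QR.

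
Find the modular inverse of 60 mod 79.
Since 79 is prime, by Fermat 60^(-1) ≡ 60^{77} ≡ 54 (mod 79). Verify: 60 × 54 = 3240 ≡ 1 (mod 79)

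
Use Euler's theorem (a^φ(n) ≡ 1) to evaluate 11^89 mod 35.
By Euler: 11^{24} ≡ 1 mod 35 since gcd(11, 35) = 1. 89 = 3×24 + 17. So 11^{89} ≡ 11^{17} ≡ 16 mod 35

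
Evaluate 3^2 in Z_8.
3^{2} = 9 ≡ 1 mod 8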